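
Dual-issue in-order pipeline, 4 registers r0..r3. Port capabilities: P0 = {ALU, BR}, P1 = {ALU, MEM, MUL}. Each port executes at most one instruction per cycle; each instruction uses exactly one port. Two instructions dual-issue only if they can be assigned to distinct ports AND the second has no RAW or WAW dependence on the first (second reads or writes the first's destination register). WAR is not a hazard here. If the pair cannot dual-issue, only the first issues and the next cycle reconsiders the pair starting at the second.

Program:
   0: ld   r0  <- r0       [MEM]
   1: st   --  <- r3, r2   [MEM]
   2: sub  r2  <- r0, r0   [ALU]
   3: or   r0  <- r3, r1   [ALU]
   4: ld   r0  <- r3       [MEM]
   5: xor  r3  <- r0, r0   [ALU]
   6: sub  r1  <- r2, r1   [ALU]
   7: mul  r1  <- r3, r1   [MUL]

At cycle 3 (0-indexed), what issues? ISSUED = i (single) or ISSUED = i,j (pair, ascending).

t=0 i0:ld.MEM ; no-port MEM/MEM
t=1 i1+i2:st.MEM sub.ALU ; dual
t=2 i3:or.ALU ; WAW r0
t=3 i4:ld.MEM ; RAW r0
t=4 i5+i6:xor.ALU sub.ALU ; dual
t=5 i7:mul.MUL ; tail

ISSUED = 4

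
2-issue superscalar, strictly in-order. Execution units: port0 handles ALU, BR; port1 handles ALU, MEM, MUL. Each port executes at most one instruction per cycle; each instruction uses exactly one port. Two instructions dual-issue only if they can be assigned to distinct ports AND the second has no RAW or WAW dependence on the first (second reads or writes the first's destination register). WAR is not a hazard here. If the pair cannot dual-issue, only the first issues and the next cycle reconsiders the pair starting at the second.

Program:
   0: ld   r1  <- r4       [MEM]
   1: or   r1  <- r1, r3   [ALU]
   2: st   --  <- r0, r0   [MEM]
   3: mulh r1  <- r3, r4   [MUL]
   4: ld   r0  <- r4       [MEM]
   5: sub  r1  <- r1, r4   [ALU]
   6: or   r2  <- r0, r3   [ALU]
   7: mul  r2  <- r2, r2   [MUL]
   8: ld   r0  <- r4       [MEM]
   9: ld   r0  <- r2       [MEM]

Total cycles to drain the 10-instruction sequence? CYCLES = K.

  cy0 -> i0 (ld.MEM) RAW+WAW r1
  cy1 -> i1/i2 (or.ALU+st.MEM) dual
  cy2 -> i3 (mulh.MUL) no-port MUL/MEM
  cy3 -> i4/i5 (ld.MEM+sub.ALU) dual
  cy4 -> i6 (or.ALU) RAW+WAW r2
  cy5 -> i7 (mul.MUL) no-port MUL/MEM
  cy6 -> i8 (ld.MEM) no-port MEM/MEM
  cy7 -> i9 (ld.MEM) tail

CYCLES = 8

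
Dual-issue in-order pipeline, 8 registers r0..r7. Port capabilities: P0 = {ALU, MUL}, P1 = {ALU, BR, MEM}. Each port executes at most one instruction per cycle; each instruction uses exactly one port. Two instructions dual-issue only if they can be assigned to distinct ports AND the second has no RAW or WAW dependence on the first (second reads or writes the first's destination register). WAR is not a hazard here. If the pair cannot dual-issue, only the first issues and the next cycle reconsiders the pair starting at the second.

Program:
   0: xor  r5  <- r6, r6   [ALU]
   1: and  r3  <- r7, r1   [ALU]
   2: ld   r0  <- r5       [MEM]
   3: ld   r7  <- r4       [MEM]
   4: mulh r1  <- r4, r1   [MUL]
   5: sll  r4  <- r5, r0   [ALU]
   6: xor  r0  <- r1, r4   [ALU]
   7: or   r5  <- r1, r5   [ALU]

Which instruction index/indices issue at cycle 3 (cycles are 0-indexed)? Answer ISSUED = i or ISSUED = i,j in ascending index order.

c0: i0,i1 xor+and  pair
c1: i2 ld  no-port MEM/MEM
c2: i3,i4 ld+mulh  pair
c3: i5 sll  RAW r4
c4: i6,i7 xor+or  pair

ISSUED = 5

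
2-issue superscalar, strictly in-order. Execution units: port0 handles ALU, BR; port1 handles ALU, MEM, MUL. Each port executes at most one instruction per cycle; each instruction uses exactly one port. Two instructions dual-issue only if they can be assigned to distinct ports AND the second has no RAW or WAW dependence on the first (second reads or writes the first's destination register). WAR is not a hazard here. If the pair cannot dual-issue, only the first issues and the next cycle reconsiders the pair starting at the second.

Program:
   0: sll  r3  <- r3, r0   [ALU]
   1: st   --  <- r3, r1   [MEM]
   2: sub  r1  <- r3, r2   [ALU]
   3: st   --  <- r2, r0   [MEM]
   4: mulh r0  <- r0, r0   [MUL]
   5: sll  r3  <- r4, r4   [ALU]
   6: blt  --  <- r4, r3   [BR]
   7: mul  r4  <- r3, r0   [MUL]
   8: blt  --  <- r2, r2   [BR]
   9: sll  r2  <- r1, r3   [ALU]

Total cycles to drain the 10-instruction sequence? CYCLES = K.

CYCLES = 6

  cy0 -> i0 (sll) RAW r3
  cy1 -> i1,i2 (st;sub) dual
  cy2 -> i3 (st) no-port MEM/MUL
  cy3 -> i4,i5 (mulh;sll) dual
  cy4 -> i6,i7 (blt;mul) dual
  cy5 -> i8,i9 (blt;sll) dual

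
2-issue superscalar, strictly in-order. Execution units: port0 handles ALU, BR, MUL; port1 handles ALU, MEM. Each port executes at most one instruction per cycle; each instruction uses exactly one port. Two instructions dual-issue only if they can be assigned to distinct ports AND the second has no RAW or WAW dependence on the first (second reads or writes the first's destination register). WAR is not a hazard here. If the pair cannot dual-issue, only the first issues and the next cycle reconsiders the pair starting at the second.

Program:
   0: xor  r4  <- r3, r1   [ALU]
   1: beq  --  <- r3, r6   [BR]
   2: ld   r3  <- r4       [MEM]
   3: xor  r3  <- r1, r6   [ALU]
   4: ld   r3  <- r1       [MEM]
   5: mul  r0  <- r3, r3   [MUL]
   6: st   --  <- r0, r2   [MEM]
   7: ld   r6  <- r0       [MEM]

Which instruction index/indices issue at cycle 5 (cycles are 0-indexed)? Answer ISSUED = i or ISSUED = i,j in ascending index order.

ISSUED = 6

[0] i0+i1  xor;beq  -- pair
[1] i2  ld  -- WAW r3
[2] i3  xor  -- WAW r3
[3] i4  ld  -- RAW r3
[4] i5  mul  -- RAW r0
[5] i6  st  -- no-port MEM/MEM
[6] i7  ld  -- tail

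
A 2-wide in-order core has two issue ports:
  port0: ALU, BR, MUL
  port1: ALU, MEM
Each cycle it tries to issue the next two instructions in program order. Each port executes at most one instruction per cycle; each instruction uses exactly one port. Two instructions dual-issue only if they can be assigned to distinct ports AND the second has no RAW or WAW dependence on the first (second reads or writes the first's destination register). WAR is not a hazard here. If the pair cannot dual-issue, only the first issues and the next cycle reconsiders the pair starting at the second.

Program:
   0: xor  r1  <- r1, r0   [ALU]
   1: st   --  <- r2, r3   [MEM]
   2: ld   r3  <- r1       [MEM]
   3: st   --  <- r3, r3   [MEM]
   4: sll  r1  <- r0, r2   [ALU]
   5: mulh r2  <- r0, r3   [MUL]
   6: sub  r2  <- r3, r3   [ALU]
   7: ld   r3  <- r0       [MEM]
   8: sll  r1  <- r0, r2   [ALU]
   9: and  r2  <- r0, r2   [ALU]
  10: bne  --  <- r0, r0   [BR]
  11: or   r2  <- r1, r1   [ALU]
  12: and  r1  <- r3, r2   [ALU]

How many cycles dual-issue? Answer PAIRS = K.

PAIRS = 5

[0] i0,i1  xor/st  -- 2-wide
[1] i2  ld  -- no-port MEM/MEM
[2] i3,i4  st/sll  -- 2-wide
[3] i5  mulh  -- WAW r2
[4] i6,i7  sub/ld  -- 2-wide
[5] i8,i9  sll/and  -- 2-wide
[6] i10,i11  bne/or  -- 2-wide
[7] i12  and  -- tail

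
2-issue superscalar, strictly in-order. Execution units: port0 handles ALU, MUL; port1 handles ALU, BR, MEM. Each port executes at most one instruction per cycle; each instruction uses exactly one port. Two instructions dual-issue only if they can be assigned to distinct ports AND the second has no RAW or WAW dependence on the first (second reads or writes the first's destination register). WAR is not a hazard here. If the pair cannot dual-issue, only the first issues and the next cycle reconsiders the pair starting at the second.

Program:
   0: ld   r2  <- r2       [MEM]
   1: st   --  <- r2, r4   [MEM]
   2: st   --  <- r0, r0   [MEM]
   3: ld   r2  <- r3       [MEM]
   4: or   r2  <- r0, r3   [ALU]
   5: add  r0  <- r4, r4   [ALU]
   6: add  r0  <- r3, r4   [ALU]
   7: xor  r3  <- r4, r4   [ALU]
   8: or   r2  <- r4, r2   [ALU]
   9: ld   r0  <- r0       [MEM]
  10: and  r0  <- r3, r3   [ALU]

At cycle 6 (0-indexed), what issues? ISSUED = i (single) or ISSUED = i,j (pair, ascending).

ISSUED = 8,9

t=0 i0:ld.MEM ; no-port MEM/MEM
t=1 i1:st.MEM ; no-port MEM/MEM
t=2 i2:st.MEM ; no-port MEM/MEM
t=3 i3:ld.MEM ; WAW r2
t=4 i4,i5:or.ALU;add.ALU ; pair
t=5 i6,i7:add.ALU;xor.ALU ; pair
t=6 i8,i9:or.ALU;ld.MEM ; pair
t=7 i10:and.ALU ; tail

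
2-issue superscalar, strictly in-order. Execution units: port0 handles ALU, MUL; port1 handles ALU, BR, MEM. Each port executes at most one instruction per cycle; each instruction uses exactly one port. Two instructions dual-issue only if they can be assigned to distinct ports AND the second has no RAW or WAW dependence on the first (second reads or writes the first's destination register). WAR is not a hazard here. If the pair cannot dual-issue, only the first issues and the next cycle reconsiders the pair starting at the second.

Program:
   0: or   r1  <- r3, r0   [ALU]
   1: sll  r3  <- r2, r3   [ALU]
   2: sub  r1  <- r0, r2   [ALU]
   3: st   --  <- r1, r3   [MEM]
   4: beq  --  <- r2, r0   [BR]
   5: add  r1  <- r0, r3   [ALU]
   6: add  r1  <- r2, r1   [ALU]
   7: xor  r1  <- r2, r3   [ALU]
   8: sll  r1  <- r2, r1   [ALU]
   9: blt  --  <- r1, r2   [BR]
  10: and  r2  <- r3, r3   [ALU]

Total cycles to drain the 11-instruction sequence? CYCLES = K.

0. or/sll @i0+i1  | dual
1. sub @i2  | RAW r1
2. st @i3  | no-port MEM/BR
3. beq/add @i4+i5  | dual
4. add @i6  | WAW r1
5. xor @i7  | RAW+WAW r1
6. sll @i8  | RAW r1
7. blt/and @i9+i10  | dual

CYCLES = 8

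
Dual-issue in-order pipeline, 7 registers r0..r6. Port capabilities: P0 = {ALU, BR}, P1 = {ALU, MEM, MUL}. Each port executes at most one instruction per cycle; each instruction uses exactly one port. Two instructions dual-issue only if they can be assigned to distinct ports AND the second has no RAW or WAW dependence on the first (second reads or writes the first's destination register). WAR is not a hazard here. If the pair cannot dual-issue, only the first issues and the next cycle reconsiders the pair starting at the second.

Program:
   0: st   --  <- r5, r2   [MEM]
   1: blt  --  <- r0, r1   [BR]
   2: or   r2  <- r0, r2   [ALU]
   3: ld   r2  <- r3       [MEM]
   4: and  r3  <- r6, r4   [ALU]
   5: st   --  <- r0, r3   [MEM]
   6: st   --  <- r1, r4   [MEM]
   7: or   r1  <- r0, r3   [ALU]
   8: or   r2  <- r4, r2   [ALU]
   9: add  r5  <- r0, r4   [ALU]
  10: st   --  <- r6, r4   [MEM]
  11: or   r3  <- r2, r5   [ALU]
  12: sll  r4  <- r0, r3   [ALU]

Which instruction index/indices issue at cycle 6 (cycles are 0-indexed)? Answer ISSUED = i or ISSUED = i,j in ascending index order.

[0] i0&i1  st.MEM;blt.BR  -- 2-wide
[1] i2  or.ALU  -- WAW r2
[2] i3&i4  ld.MEM;and.ALU  -- 2-wide
[3] i5  st.MEM  -- no-port MEM/MEM
[4] i6&i7  st.MEM;or.ALU  -- 2-wide
[5] i8&i9  or.ALU;add.ALU  -- 2-wide
[6] i10&i11  st.MEM;or.ALU  -- 2-wide
[7] i12  sll.ALU  -- tail

ISSUED = 10,11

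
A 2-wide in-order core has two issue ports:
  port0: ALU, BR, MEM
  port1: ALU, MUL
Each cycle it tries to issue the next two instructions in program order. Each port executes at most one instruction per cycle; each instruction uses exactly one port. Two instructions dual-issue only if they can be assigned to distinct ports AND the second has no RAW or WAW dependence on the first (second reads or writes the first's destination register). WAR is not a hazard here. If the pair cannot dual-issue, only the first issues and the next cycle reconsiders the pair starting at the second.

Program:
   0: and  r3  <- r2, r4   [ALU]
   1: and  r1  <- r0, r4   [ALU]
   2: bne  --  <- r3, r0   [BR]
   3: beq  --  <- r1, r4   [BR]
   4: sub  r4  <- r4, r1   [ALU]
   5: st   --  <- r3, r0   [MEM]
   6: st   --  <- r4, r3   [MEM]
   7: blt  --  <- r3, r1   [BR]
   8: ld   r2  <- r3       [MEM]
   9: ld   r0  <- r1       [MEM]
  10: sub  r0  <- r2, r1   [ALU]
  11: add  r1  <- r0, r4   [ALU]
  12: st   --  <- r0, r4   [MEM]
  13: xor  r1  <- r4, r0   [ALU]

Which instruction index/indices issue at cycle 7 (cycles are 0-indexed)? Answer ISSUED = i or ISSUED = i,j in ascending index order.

ISSUED = 9

0. and+and @i0+i1  | pair
1. bne @i2  | no-port BR/BR
2. beq+sub @i3+i4  | pair
3. st @i5  | no-port MEM/MEM
4. st @i6  | no-port MEM/BR
5. blt @i7  | no-port BR/MEM
6. ld @i8  | no-port MEM/MEM
7. ld @i9  | WAW r0
8. sub @i10  | RAW r0
9. add+st @i11+i12  | pair
10. xor @i13  | tail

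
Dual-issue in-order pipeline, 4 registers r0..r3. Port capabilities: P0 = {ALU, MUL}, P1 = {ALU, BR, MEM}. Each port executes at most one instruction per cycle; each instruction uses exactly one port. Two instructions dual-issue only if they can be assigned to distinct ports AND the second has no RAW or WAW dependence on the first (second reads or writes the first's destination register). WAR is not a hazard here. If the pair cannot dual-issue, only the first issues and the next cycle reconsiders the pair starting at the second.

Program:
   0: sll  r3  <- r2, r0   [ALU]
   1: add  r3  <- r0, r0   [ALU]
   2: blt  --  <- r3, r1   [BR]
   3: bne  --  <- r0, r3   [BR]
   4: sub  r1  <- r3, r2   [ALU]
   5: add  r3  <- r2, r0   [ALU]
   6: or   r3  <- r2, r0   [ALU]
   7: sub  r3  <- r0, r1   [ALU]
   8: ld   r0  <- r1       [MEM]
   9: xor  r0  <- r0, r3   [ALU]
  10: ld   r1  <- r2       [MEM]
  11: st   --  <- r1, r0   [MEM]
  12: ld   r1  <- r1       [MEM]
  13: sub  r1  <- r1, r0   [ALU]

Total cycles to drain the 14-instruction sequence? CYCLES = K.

CYCLES = 11

0. sll @i0  | WAW r3
1. add @i1  | RAW r3
2. blt @i2  | no-port BR/BR
3. bne/sub @i3+i4  | pair
4. add @i5  | WAW r3
5. or @i6  | WAW r3
6. sub/ld @i7+i8  | pair
7. xor/ld @i9+i10  | pair
8. st @i11  | no-port MEM/MEM
9. ld @i12  | RAW+WAW r1
10. sub @i13  | tail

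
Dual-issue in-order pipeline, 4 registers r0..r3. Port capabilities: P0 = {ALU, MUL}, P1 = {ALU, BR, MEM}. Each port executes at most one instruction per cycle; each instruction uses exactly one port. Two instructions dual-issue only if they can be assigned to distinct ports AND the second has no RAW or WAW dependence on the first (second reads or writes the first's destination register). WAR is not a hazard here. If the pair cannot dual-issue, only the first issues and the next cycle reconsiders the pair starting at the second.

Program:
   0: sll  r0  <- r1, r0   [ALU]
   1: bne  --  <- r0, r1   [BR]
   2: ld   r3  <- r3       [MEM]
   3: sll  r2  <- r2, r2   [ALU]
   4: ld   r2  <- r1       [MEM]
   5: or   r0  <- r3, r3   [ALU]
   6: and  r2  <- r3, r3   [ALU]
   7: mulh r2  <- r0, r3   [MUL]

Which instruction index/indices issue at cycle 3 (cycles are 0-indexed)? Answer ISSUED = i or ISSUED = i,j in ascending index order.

  cy0 -> i0 (sll) RAW r0
  cy1 -> i1 (bne) no-port BR/MEM
  cy2 -> i2/i3 (ld;sll) pair
  cy3 -> i4/i5 (ld;or) pair
  cy4 -> i6 (and) WAW r2
  cy5 -> i7 (mulh) tail

ISSUED = 4,5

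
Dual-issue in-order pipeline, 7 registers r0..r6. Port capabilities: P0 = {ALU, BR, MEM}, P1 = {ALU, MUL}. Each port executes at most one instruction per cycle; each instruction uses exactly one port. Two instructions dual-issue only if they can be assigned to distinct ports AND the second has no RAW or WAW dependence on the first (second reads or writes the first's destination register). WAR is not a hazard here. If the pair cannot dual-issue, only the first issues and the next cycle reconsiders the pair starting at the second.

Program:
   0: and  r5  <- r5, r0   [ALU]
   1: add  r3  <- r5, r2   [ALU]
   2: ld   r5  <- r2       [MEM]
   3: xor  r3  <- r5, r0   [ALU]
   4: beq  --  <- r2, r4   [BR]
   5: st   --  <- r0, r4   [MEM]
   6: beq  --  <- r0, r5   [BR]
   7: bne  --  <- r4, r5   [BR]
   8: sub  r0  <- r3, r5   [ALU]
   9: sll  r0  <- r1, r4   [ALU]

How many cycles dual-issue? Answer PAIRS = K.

#0 head=0: and.ALU i0 RAW r5
#1 head=1: add.ALU;ld.MEM i1,i2 2-wide
#2 head=3: xor.ALU;beq.BR i3,i4 2-wide
#3 head=5: st.MEM i5 no-port MEM/BR
#4 head=6: beq.BR i6 no-port BR/BR
#5 head=7: bne.BR;sub.ALU i7,i8 2-wide
#6 head=9: sll.ALU i9 tail

PAIRS = 3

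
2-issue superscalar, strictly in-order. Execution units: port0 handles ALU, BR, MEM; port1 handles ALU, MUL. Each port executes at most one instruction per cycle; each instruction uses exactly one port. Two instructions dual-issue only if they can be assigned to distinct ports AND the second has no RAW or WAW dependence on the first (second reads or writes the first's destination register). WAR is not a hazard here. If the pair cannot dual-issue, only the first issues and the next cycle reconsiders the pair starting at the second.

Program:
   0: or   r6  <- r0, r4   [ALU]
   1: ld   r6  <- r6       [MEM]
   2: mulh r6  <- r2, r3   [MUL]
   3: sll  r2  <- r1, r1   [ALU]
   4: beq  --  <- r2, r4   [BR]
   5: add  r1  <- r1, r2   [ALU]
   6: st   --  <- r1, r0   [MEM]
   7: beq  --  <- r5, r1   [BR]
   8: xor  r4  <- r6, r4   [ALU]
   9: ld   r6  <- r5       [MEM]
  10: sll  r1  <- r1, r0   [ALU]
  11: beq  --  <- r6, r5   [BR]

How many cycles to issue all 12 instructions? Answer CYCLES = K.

CYCLES = 8

#0 head=0: or.ALU i0 RAW+WAW r6
#1 head=1: ld.MEM i1 WAW r6
#2 head=2: mulh.MUL;sll.ALU i2&i3 2-wide
#3 head=4: beq.BR;add.ALU i4&i5 2-wide
#4 head=6: st.MEM i6 no-port MEM/BR
#5 head=7: beq.BR;xor.ALU i7&i8 2-wide
#6 head=9: ld.MEM;sll.ALU i9&i10 2-wide
#7 head=11: beq.BR i11 tail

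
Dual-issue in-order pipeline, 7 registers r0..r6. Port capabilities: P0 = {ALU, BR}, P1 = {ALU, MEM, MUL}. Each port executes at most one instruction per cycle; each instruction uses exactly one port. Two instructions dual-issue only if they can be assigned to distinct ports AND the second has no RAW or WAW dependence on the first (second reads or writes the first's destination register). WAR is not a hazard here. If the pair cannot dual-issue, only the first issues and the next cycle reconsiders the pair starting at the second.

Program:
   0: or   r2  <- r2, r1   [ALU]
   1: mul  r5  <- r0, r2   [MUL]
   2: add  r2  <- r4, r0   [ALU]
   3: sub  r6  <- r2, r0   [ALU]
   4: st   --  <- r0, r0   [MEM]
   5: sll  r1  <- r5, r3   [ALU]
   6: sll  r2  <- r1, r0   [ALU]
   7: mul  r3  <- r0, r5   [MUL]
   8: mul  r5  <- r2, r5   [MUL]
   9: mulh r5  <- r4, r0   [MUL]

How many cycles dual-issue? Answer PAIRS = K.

PAIRS = 3

0. or @i0  | RAW r2
1. mul;add @i1/i2  | dual
2. sub;st @i3/i4  | dual
3. sll @i5  | RAW r1
4. sll;mul @i6/i7  | dual
5. mul @i8  | no-port MUL/MUL
6. mulh @i9  | tail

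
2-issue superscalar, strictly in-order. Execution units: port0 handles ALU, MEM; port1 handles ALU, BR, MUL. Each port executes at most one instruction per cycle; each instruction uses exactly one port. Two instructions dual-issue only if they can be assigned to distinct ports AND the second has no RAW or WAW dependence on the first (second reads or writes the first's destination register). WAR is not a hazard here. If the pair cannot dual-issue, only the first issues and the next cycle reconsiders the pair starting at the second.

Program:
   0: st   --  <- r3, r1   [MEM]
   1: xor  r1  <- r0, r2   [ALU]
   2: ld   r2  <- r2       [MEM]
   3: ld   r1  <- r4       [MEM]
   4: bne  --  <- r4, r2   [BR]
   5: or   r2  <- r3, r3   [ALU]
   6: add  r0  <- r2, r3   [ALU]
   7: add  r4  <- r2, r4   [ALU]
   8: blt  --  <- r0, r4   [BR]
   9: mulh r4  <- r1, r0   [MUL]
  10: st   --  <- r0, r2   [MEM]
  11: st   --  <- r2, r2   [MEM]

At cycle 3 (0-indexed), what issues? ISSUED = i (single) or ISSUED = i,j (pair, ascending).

ISSUED = 5

#0 head=0: st.MEM/xor.ALU i0/i1 2-wide
#1 head=2: ld.MEM i2 no-port MEM/MEM
#2 head=3: ld.MEM/bne.BR i3/i4 2-wide
#3 head=5: or.ALU i5 RAW r2
#4 head=6: add.ALU/add.ALU i6/i7 2-wide
#5 head=8: blt.BR i8 no-port BR/MUL
#6 head=9: mulh.MUL/st.MEM i9/i10 2-wide
#7 head=11: st.MEM i11 tail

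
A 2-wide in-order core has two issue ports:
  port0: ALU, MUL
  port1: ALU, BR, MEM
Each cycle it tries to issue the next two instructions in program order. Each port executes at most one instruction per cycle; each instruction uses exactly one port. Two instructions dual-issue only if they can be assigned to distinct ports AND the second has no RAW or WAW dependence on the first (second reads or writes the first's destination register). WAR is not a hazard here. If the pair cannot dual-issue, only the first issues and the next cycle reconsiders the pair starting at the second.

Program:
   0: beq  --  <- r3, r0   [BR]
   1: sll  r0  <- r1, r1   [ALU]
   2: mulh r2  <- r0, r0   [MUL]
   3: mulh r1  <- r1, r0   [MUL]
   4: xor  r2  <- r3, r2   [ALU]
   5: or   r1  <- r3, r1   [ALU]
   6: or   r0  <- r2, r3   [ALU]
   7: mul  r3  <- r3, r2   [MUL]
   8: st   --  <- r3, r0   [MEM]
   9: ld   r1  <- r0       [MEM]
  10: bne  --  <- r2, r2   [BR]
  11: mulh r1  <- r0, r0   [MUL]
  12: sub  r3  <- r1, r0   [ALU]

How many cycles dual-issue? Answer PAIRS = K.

PAIRS = 4

  cy0 -> i0&i1 (beq/sll) 2-wide
  cy1 -> i2 (mulh) no-port MUL/MUL
  cy2 -> i3&i4 (mulh/xor) 2-wide
  cy3 -> i5&i6 (or/or) 2-wide
  cy4 -> i7 (mul) RAW r3
  cy5 -> i8 (st) no-port MEM/MEM
  cy6 -> i9 (ld) no-port MEM/BR
  cy7 -> i10&i11 (bne/mulh) 2-wide
  cy8 -> i12 (sub) tail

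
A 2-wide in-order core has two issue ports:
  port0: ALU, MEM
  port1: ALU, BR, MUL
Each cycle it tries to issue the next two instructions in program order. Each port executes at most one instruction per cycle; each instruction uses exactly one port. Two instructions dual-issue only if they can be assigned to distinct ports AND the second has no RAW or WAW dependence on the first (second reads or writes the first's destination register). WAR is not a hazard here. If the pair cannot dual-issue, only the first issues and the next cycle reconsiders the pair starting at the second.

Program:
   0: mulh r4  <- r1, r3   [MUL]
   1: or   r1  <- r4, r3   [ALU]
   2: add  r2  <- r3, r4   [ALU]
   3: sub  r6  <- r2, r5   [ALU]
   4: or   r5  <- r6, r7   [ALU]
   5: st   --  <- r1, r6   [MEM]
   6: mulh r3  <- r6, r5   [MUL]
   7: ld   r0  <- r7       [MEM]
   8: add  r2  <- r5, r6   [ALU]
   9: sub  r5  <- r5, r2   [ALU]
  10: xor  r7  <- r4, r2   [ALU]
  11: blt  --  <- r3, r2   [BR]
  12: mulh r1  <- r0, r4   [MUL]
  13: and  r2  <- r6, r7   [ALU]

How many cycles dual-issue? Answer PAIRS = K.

PAIRS = 5

t=0 i0:mulh.MUL ; RAW r4
t=1 i1&i2:or.ALU/add.ALU ; dual
t=2 i3:sub.ALU ; RAW r6
t=3 i4&i5:or.ALU/st.MEM ; dual
t=4 i6&i7:mulh.MUL/ld.MEM ; dual
t=5 i8:add.ALU ; RAW r2
t=6 i9&i10:sub.ALU/xor.ALU ; dual
t=7 i11:blt.BR ; no-port BR/MUL
t=8 i12&i13:mulh.MUL/and.ALU ; dual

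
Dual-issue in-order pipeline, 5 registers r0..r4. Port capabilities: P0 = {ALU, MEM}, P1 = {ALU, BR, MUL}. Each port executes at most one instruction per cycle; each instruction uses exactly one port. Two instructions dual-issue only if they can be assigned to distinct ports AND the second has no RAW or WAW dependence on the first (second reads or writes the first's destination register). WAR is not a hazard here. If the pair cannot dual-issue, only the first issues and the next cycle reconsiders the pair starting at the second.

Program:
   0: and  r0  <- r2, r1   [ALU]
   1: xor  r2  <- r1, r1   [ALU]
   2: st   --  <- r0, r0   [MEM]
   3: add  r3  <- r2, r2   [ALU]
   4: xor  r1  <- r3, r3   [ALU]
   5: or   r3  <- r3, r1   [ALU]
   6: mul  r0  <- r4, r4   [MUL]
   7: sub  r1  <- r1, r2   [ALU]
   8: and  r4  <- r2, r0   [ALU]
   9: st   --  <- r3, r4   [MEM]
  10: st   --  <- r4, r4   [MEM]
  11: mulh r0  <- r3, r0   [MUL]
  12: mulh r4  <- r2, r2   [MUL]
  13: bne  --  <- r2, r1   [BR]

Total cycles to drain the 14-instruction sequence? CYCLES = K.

  cy0 -> i0,i1 (and.ALU/xor.ALU) 2-wide
  cy1 -> i2,i3 (st.MEM/add.ALU) 2-wide
  cy2 -> i4 (xor.ALU) RAW r1
  cy3 -> i5,i6 (or.ALU/mul.MUL) 2-wide
  cy4 -> i7,i8 (sub.ALU/and.ALU) 2-wide
  cy5 -> i9 (st.MEM) no-port MEM/MEM
  cy6 -> i10,i11 (st.MEM/mulh.MUL) 2-wide
  cy7 -> i12 (mulh.MUL) no-port MUL/BR
  cy8 -> i13 (bne.BR) tail

CYCLES = 9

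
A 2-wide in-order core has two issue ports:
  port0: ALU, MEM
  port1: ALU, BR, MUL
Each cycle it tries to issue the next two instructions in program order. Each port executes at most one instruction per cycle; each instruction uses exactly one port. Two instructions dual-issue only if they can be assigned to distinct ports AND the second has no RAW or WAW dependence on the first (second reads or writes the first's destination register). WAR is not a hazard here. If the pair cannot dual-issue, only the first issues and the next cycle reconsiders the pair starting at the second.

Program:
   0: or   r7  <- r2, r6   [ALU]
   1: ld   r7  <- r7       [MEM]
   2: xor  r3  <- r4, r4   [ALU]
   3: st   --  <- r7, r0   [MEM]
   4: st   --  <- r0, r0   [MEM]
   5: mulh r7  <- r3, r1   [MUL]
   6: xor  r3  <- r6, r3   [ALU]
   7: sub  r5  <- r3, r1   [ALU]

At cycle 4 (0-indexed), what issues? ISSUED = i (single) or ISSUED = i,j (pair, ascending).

0. or.ALU @i0  | RAW+WAW r7
1. ld.MEM+xor.ALU @i1/i2  | 2-wide
2. st.MEM @i3  | no-port MEM/MEM
3. st.MEM+mulh.MUL @i4/i5  | 2-wide
4. xor.ALU @i6  | RAW r3
5. sub.ALU @i7  | tail

ISSUED = 6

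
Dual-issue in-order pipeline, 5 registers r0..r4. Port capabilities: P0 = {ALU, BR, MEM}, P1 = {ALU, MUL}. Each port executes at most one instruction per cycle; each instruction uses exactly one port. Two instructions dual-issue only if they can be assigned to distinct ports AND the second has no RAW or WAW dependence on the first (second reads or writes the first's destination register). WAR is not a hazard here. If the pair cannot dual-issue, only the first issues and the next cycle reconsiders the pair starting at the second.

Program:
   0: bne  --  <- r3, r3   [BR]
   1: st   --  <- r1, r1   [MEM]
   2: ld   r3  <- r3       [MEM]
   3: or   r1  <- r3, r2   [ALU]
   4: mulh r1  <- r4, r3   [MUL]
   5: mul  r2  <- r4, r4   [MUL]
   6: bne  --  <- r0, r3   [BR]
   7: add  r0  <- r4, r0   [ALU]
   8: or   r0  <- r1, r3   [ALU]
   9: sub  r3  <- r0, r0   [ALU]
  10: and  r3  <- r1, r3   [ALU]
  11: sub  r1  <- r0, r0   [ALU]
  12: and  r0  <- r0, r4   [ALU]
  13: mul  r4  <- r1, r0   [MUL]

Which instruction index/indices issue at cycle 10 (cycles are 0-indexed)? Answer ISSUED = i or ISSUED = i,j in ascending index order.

ISSUED = 12

#0 head=0: bne i0 no-port BR/MEM
#1 head=1: st i1 no-port MEM/MEM
#2 head=2: ld i2 RAW r3
#3 head=3: or i3 WAW r1
#4 head=4: mulh i4 no-port MUL/MUL
#5 head=5: mul+bne i5+i6 2-wide
#6 head=7: add i7 WAW r0
#7 head=8: or i8 RAW r0
#8 head=9: sub i9 RAW+WAW r3
#9 head=10: and+sub i10+i11 2-wide
#10 head=12: and i12 RAW r0
#11 head=13: mul i13 tail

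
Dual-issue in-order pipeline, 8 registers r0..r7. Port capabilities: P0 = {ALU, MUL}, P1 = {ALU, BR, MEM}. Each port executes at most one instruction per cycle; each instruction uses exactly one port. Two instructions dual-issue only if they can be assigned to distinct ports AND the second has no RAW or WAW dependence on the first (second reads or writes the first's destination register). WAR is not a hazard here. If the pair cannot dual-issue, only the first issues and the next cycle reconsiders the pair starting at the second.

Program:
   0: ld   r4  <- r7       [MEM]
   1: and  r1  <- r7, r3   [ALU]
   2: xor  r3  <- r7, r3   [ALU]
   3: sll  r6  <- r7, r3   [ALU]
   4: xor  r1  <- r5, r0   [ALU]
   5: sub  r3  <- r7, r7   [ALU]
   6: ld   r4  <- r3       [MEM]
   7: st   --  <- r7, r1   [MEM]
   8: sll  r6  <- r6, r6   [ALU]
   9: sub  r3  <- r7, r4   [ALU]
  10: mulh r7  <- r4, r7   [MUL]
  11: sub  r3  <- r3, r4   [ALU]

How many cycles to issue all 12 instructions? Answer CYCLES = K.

#0 head=0: ld+and i0/i1 pair
#1 head=2: xor i2 RAW r3
#2 head=3: sll+xor i3/i4 pair
#3 head=5: sub i5 RAW r3
#4 head=6: ld i6 no-port MEM/MEM
#5 head=7: st+sll i7/i8 pair
#6 head=9: sub+mulh i9/i10 pair
#7 head=11: sub i11 tail

CYCLES = 8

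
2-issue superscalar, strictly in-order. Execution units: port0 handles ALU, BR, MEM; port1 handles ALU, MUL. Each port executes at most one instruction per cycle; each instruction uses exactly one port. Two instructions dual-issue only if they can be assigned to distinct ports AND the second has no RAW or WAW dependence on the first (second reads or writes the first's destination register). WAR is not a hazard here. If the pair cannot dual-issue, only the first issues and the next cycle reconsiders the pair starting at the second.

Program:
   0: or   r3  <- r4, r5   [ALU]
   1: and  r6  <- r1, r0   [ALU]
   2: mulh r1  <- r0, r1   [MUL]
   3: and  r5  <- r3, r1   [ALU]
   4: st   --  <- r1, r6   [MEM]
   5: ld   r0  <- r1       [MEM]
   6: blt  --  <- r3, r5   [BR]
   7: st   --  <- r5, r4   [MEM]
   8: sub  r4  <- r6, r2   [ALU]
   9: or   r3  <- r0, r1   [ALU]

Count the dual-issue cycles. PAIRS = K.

PAIRS = 3

0. or;and @i0&i1  | dual
1. mulh @i2  | RAW r1
2. and;st @i3&i4  | dual
3. ld @i5  | no-port MEM/BR
4. blt @i6  | no-port BR/MEM
5. st;sub @i7&i8  | dual
6. or @i9  | tail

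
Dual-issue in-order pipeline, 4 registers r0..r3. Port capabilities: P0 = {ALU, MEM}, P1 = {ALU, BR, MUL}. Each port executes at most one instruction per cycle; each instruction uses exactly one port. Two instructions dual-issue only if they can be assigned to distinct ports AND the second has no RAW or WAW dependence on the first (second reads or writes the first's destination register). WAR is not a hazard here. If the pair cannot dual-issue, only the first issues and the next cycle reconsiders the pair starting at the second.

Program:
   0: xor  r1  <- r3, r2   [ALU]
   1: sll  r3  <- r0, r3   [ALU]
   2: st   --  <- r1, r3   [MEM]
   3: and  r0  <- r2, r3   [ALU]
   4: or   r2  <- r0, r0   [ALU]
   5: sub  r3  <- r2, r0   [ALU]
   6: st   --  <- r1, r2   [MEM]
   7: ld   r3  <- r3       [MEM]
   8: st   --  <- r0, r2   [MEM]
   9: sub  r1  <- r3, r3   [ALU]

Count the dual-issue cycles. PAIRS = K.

PAIRS = 4

  cy0 -> i0/i1 (xor/sll) dual
  cy1 -> i2/i3 (st/and) dual
  cy2 -> i4 (or) RAW r2
  cy3 -> i5/i6 (sub/st) dual
  cy4 -> i7 (ld) no-port MEM/MEM
  cy5 -> i8/i9 (st/sub) dual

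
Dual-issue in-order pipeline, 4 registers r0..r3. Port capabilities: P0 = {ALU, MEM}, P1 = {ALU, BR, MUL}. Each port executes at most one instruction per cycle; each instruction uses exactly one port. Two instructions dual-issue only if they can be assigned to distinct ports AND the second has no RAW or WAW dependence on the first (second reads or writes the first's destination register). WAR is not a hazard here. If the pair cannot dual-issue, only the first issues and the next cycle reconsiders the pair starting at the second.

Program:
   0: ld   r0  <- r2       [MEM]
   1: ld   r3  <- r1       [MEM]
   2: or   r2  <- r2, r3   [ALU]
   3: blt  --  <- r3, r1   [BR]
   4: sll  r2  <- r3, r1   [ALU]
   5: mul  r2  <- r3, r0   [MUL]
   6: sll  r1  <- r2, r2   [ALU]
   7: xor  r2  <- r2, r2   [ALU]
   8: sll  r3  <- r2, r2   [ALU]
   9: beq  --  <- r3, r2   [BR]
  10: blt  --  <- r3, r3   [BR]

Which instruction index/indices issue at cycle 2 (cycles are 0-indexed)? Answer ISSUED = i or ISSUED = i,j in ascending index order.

[0] i0  ld  -- no-port MEM/MEM
[1] i1  ld  -- RAW r3
[2] i2&i3  or+blt  -- dual
[3] i4  sll  -- WAW r2
[4] i5  mul  -- RAW r2
[5] i6&i7  sll+xor  -- dual
[6] i8  sll  -- RAW r3
[7] i9  beq  -- no-port BR/BR
[8] i10  blt  -- tail

ISSUED = 2,3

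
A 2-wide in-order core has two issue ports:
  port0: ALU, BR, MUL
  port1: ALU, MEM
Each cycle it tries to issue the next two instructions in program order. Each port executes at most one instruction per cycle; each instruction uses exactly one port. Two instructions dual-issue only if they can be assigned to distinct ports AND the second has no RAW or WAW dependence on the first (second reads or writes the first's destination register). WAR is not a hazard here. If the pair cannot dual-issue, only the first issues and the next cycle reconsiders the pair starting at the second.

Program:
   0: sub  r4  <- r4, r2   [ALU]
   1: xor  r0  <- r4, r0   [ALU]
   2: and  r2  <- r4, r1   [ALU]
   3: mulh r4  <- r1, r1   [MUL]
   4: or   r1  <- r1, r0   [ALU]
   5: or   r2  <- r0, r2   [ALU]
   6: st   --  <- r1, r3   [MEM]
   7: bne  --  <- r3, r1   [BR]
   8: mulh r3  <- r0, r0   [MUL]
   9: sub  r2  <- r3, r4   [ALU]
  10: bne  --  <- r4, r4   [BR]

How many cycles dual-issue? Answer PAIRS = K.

  cy0 -> i0 (sub.ALU) RAW r4
  cy1 -> i1/i2 (xor.ALU/and.ALU) 2-wide
  cy2 -> i3/i4 (mulh.MUL/or.ALU) 2-wide
  cy3 -> i5/i6 (or.ALU/st.MEM) 2-wide
  cy4 -> i7 (bne.BR) no-port BR/MUL
  cy5 -> i8 (mulh.MUL) RAW r3
  cy6 -> i9/i10 (sub.ALU/bne.BR) 2-wide

PAIRS = 4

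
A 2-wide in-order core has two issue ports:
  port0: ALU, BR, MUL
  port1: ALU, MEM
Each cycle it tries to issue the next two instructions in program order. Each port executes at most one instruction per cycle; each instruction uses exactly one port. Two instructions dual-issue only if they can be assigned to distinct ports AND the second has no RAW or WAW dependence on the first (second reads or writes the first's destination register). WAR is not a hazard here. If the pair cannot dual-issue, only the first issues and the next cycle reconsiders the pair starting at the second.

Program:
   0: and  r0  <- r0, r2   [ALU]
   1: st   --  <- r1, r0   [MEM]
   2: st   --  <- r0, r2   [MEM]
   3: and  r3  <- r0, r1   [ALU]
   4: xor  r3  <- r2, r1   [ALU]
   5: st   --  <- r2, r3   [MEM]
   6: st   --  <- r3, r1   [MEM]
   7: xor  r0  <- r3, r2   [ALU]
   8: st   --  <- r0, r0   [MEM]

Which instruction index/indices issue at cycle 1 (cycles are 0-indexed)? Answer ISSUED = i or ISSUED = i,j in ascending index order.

ISSUED = 1

t=0 i0:and.ALU ; RAW r0
t=1 i1:st.MEM ; no-port MEM/MEM
t=2 i2&i3:st.MEM;and.ALU ; pair
t=3 i4:xor.ALU ; RAW r3
t=4 i5:st.MEM ; no-port MEM/MEM
t=5 i6&i7:st.MEM;xor.ALU ; pair
t=6 i8:st.MEM ; tail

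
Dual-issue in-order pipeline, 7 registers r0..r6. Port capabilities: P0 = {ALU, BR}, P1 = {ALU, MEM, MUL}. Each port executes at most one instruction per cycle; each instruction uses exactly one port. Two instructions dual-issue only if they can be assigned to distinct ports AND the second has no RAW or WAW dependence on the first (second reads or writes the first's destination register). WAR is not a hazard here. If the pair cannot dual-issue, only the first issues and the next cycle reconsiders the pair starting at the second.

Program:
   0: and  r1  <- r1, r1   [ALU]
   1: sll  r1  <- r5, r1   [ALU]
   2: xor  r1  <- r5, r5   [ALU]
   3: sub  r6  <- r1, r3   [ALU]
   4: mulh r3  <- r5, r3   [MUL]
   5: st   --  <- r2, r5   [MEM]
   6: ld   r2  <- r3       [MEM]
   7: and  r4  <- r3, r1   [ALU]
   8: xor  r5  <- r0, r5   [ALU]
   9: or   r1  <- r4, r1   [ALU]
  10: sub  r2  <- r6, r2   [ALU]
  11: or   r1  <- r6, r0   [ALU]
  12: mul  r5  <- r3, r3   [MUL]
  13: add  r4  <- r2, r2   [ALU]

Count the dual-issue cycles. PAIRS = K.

0. and @i0  | RAW+WAW r1
1. sll @i1  | WAW r1
2. xor @i2  | RAW r1
3. sub/mulh @i3&i4  | dual
4. st @i5  | no-port MEM/MEM
5. ld/and @i6&i7  | dual
6. xor/or @i8&i9  | dual
7. sub/or @i10&i11  | dual
8. mul/add @i12&i13  | dual

PAIRS = 5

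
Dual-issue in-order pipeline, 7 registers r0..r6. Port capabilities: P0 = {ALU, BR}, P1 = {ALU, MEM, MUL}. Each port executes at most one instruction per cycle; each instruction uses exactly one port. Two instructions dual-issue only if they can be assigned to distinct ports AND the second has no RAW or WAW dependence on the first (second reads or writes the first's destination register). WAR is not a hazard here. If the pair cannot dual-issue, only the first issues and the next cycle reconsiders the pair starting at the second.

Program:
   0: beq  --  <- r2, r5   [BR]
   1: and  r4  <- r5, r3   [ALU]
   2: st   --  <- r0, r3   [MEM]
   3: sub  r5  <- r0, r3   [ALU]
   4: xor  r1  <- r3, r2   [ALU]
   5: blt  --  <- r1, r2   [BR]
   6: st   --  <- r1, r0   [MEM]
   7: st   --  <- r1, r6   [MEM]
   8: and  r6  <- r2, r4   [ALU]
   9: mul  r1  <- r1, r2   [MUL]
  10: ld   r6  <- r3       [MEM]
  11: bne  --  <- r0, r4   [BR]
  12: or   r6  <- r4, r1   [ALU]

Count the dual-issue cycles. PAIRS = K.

0. beq;and @i0+i1  | pair
1. st;sub @i2+i3  | pair
2. xor @i4  | RAW r1
3. blt;st @i5+i6  | pair
4. st;and @i7+i8  | pair
5. mul @i9  | no-port MUL/MEM
6. ld;bne @i10+i11  | pair
7. or @i12  | tail

PAIRS = 5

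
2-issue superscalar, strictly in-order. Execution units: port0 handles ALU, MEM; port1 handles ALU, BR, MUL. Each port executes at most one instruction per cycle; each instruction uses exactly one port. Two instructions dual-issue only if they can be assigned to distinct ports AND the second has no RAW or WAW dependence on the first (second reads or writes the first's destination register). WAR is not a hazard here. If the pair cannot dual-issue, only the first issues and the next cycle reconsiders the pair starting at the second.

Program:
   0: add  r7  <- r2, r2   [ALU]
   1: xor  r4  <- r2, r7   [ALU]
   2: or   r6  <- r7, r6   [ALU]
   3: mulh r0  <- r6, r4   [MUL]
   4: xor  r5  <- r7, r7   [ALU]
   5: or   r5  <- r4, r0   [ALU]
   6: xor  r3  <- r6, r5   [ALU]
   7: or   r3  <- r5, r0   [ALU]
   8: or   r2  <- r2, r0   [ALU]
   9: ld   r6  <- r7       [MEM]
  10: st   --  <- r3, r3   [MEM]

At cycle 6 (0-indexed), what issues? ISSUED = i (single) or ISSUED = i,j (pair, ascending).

[0] i0  add.ALU  -- RAW r7
[1] i1+i2  xor.ALU+or.ALU  -- pair
[2] i3+i4  mulh.MUL+xor.ALU  -- pair
[3] i5  or.ALU  -- RAW r5
[4] i6  xor.ALU  -- WAW r3
[5] i7+i8  or.ALU+or.ALU  -- pair
[6] i9  ld.MEM  -- no-port MEM/MEM
[7] i10  st.MEM  -- tail

ISSUED = 9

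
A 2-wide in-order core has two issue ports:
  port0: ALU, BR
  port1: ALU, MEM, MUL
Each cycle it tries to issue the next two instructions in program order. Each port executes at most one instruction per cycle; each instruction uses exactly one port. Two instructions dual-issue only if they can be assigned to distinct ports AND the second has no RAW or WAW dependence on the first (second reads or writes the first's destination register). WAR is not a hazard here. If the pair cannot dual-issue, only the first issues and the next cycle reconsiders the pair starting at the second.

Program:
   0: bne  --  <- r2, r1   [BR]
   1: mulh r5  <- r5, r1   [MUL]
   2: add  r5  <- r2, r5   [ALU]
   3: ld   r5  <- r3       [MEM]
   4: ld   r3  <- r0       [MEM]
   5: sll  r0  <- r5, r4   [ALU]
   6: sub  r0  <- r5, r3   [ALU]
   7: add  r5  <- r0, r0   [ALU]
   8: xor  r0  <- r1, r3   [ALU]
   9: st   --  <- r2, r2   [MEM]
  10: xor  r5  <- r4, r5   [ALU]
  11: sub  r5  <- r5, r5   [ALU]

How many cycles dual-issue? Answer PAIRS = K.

PAIRS = 4

0. bne.BR mulh.MUL @i0+i1  | pair
1. add.ALU @i2  | WAW r5
2. ld.MEM @i3  | no-port MEM/MEM
3. ld.MEM sll.ALU @i4+i5  | pair
4. sub.ALU @i6  | RAW r0
5. add.ALU xor.ALU @i7+i8  | pair
6. st.MEM xor.ALU @i9+i10  | pair
7. sub.ALU @i11  | tail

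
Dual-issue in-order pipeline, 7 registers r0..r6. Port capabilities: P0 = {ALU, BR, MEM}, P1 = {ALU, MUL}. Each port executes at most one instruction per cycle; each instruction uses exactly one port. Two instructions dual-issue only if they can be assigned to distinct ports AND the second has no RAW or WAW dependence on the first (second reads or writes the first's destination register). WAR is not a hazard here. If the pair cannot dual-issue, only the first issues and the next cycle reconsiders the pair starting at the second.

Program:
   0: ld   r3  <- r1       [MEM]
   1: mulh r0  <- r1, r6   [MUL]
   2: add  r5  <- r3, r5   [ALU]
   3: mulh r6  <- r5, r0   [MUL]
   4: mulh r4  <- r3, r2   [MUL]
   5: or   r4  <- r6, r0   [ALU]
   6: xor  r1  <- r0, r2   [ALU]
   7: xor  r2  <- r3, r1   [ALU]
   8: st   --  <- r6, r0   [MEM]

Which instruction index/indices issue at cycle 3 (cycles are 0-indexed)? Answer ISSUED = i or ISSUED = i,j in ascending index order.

  cy0 -> i0&i1 (ld.MEM/mulh.MUL) dual
  cy1 -> i2 (add.ALU) RAW r5
  cy2 -> i3 (mulh.MUL) no-port MUL/MUL
  cy3 -> i4 (mulh.MUL) WAW r4
  cy4 -> i5&i6 (or.ALU/xor.ALU) dual
  cy5 -> i7&i8 (xor.ALU/st.MEM) dual

ISSUED = 4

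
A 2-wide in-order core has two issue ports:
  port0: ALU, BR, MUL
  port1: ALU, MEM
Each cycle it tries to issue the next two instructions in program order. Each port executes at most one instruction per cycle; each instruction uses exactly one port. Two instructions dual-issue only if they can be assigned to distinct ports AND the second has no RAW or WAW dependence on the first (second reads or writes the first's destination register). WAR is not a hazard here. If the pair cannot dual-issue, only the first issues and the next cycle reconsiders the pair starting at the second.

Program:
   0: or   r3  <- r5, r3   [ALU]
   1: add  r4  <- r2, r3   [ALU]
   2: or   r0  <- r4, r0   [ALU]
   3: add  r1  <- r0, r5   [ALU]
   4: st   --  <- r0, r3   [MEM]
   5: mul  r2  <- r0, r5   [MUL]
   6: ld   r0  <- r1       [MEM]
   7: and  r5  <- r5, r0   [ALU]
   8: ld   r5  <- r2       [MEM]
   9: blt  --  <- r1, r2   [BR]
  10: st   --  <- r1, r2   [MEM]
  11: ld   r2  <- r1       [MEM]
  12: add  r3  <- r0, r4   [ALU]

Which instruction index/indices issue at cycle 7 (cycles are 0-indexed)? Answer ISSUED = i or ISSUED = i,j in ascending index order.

#0 head=0: or.ALU i0 RAW r3
#1 head=1: add.ALU i1 RAW r4
#2 head=2: or.ALU i2 RAW r0
#3 head=3: add.ALU;st.MEM i3/i4 2-wide
#4 head=5: mul.MUL;ld.MEM i5/i6 2-wide
#5 head=7: and.ALU i7 WAW r5
#6 head=8: ld.MEM;blt.BR i8/i9 2-wide
#7 head=10: st.MEM i10 no-port MEM/MEM
#8 head=11: ld.MEM;add.ALU i11/i12 2-wide

ISSUED = 10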